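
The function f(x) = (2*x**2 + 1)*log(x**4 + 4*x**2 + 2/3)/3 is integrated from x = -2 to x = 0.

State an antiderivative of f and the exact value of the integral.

Antiderivative: F(x) = -8*x**3/27 + 4*x/9 + (2*x**3/9 + x/3)*log(x**4 + 4*x**2 + 2/3) + 2*sqrt(14/27 - 67*sqrt(30)/729)*atan(111*x/(3*sqrt(378 - 67*sqrt(30)) + 2*sqrt(30)*sqrt(378 - 67*sqrt(30)))) - 2*sqrt(67*sqrt(30)/729 + 14/27)*atan(111*x/(-3*sqrt(67*sqrt(30) + 378) + 2*sqrt(30)*sqrt(67*sqrt(30) + 378))); value = -2*sqrt(67*sqrt(30) + 378)*atan(222/(-3*sqrt(67*sqrt(30) + 378) + 2*sqrt(30)*sqrt(67*sqrt(30) + 378)))/27 - 40/27 + 2*sqrt(378 - 67*sqrt(30))*atan(222/(3*sqrt(378 - 67*sqrt(30)) + 2*sqrt(30)*sqrt(378 - 67*sqrt(30))))/27 + 22*log(98/3)/9

For F(x) to be correct the identity F'(x) - f(x) = 0 must hold.
F(x) = -8*x**3/27 + 4*x/9 + (2*x**3/9 + x/3)*log(x**4 + 4*x**2 + 2/3) + 2*sqrt(14/27 - 67*sqrt(30)/729)*atan(111*x/(3*sqrt(378 - 67*sqrt(30)) + 2*sqrt(30)*sqrt(378 - 67*sqrt(30)))) - 2*sqrt(67*sqrt(30)/729 + 14/27)*atan(111*x/(-3*sqrt(67*sqrt(30) + 378) + 2*sqrt(30)*sqrt(67*sqrt(30) + 378))) is an antiderivative of f.
Check: d/dx[-8*x**3/27 + 4*x/9 + (2*x**3/9 + x/3)*log(x**4 + 4*x**2 + 2/3) + 2*sqrt(14/27 - 67*sqrt(30)/729)*atan(111*x/(3*sqrt(378 - 67*sqrt(30)) + 2*sqrt(30)*sqrt(378 - 67*sqrt(30)))) - 2*sqrt(67*sqrt(30)/729 + 14/27)*atan(111*x/(-3*sqrt(67*sqrt(30) + 378) + 2*sqrt(30)*sqrt(67*sqrt(30) + 378)))] = 2*x**2*log(x**4 + 4*x**2 + 2/3)/3 + log(x**4 + 4*x**2 + 2/3)/3, which equals f(x).
F(0) = 0; F(-2) = -22*log(98/3)/9 - 2*sqrt(378 - 67*sqrt(30))*atan(222/(3*sqrt(378 - 67*sqrt(30)) + 2*sqrt(30)*sqrt(378 - 67*sqrt(30))))/27 + 40/27 + 2*sqrt(67*sqrt(30) + 378)*atan(222/(-3*sqrt(67*sqrt(30) + 378) + 2*sqrt(30)*sqrt(67*sqrt(30) + 378)))/27.
Integral = F(0) - F(-2) = -2*sqrt(67*sqrt(30) + 378)*atan(222/(-3*sqrt(67*sqrt(30) + 378) + 2*sqrt(30)*sqrt(67*sqrt(30) + 378)))/27 - 40/27 + 2*sqrt(378 - 67*sqrt(30))*atan(222/(3*sqrt(378 - 67*sqrt(30)) + 2*sqrt(30)*sqrt(378 - 67*sqrt(30))))/27 + 22*log(98/3)/9.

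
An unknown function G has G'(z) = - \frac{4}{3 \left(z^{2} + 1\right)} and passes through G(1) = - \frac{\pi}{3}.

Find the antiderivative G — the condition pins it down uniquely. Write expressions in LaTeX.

G(z) = - \frac{4 \operatorname{atan}{\left(z \right)}}{3}

The proposed G(z) is checked by its d/dz: the result must match the given G'(z).
A general antiderivative is - \frac{4 \operatorname{atan}{\left(z \right)}}{3} + C.
The condition gives C = - \frac{\pi}{3} - (- \frac{\pi}{3}) = 0.
So G(z) = - \frac{4 \operatorname{atan}{\left(z \right)}}{3}.
Check: d/dz[- \frac{4 \operatorname{atan}{\left(z \right)}}{3}] = - \frac{4}{3 z^{2} + 3}, which equals G'(z).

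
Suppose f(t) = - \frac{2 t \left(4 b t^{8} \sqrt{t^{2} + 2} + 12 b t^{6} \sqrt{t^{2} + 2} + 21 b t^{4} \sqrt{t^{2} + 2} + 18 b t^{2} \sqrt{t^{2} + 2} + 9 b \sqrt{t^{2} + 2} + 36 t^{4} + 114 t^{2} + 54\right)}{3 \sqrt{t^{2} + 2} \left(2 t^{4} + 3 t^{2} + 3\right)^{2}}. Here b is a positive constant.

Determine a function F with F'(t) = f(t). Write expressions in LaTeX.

For F(t) to be correct the identity F'(t) - f(t) = 0 must hold.
Check: d/dt[- \frac{2 b t^{6} + 3 b t^{4} + 3 b t^{2} - 12 \sqrt{t^{2} + 2}}{3 \left(2 t^{4} + 3 t^{2} + 3\right)}] = \frac{- 8 b t^{9} \sqrt{t^{2} + 2} - 24 b t^{7} \sqrt{t^{2} + 2} - 42 b t^{5} \sqrt{t^{2} + 2} - 36 b t^{3} \sqrt{t^{2} + 2} - 18 b t \sqrt{t^{2} + 2} - 72 t^{5} - 228 t^{3} - 108 t}{12 t^{8} \sqrt{t^{2} + 2} + 36 t^{6} \sqrt{t^{2} + 2} + 63 t^{4} \sqrt{t^{2} + 2} + 54 t^{2} \sqrt{t^{2} + 2} + 27 \sqrt{t^{2} + 2}}, which equals f(t).

An antiderivative is F(t) = - \frac{2 b t^{6} + 3 b t^{4} + 3 b t^{2} - 12 \sqrt{t^{2} + 2}}{3 \left(2 t^{4} + 3 t^{2} + 3\right)}.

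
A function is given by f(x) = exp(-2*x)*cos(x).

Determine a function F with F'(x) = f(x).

Since d/dx undoes antidifferentiation here, F'(x) = f(x) is required of F(x).
Check: d/dx[exp(-2*x)*sin(x)/5 - 2*exp(-2*x)*cos(x)/5] = exp(-2*x)*cos(x) = f(x).

An antiderivative is F(x) = exp(-2*x)*sin(x)/5 - 2*exp(-2*x)*cos(x)/5.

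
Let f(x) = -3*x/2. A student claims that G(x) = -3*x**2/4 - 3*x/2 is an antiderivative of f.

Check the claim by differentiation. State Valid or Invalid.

d/dx[G] = -3*x/2 - 3/2
d/dx[G] - f(x) = -3/2 != 0.

Invalid: d/dx[G] - f = -3/2, which is not 0.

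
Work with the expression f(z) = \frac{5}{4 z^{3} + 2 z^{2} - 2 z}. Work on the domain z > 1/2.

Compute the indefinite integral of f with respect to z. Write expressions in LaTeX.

Factor the denominator (2 z \left(z + 1\right) \left(2 z - 1\right)) and decompose: f = \frac{10}{3 \left(2 z - 1\right)} + \frac{5}{6 \left(z + 1\right)} - \frac{5}{2 z}; each piece integrates to a log, atan, or power term.
Check: d/dz[- \frac{5 \log{\left(z \right)}}{2} + \frac{5 \log{\left(z - \frac{1}{2} \right)}}{3} + \frac{5 \log{\left(z + 1 \right)}}{6}] = \frac{5}{4 z^{3} + 2 z^{2} - 2 z} = f(z).

F(z) = - \frac{5 \log{\left(z \right)}}{2} + \frac{5 \log{\left(z - \frac{1}{2} \right)}}{3} + \frac{5 \log{\left(z + 1 \right)}}{6} + C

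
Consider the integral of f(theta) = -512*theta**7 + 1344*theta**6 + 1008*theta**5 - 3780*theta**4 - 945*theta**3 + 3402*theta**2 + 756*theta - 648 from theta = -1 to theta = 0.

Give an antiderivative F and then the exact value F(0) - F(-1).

Antiderivative: F(theta) = -64*theta**8 + 192*theta**7 + 168*theta**6 - 756*theta**5 - 945*theta**4/4 + 1134*theta**3 + 378*theta**2 - 648*theta; value = -1295/4

The substitution u = -2*theta**2 + 3*theta/2 + 3 works: f is exactly (dF/du)*(du/dtheta) for that inner function.
F(theta) = -64*theta**8 + 192*theta**7 + 168*theta**6 - 756*theta**5 - 945*theta**4/4 + 1134*theta**3 + 378*theta**2 - 648*theta is an antiderivative of f.
Check: d/dtheta[-64*theta**8 + 192*theta**7 + 168*theta**6 - 756*theta**5 - 945*theta**4/4 + 1134*theta**3 + 378*theta**2 - 648*theta] = -512*theta**7 + 1344*theta**6 + 1008*theta**5 - 3780*theta**4 - 945*theta**3 + 3402*theta**2 + 756*theta - 648 = f(theta).
F(0) = 0; F(-1) = 1295/4.
Integral = F(0) - F(-1) = -1295/4.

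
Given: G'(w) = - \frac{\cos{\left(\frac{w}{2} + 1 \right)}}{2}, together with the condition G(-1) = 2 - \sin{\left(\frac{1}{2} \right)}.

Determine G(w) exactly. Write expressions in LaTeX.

G(w) = 2 - \sin{\left(\frac{w}{2} + 1 \right)}

Any candidate G(w) must reproduce the stated G'(w) exactly.
A general antiderivative is - \sin{\left(\frac{w}{2} + 1 \right)} + C.
The condition gives C = 2 - \sin{\left(\frac{1}{2} \right)} - (- \sin{\left(\frac{1}{2} \right)}) = 2.
So G(w) = 2 - \sin{\left(\frac{w}{2} + 1 \right)}.
Check: d/dw[2 - \sin{\left(\frac{w}{2} + 1 \right)}] = - \frac{\cos{\left(\frac{w}{2} + 1 \right)}}{2} = G'(w).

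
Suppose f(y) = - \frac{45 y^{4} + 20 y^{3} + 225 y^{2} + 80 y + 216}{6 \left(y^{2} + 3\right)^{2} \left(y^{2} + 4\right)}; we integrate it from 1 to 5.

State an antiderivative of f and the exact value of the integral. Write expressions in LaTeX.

Antiderivative: F(y) = \frac{9 y - 18 \left(y^{2} + 3\right) \operatorname{atan}{\left(\frac{y}{2} \right)} + 10}{6 \left(y^{2} + 3\right)}; value = - 3 \operatorname{atan}{\left(\frac{5}{2} \right)} - \frac{13}{28} + 3 \operatorname{atan}{\left(\frac{1}{2} \right)}

A candidate is checked by its d/dy: the result must match f(y).
F(y) = \frac{9 y - 18 \left(y^{2} + 3\right) \operatorname{atan}{\left(\frac{y}{2} \right)} + 10}{6 \left(y^{2} + 3\right)} is an antiderivative of f.
Check: d/dy[\frac{9 y - 18 \left(y^{2} + 3\right) \operatorname{atan}{\left(\frac{y}{2} \right)} + 10}{6 \left(y^{2} + 3\right)}] = \frac{- 45 y^{4} - 20 y^{3} - 225 y^{2} - 80 y - 216}{6 y^{6} + 60 y^{4} + 198 y^{2} + 216}, which equals f(y).
F(5) = \frac{55}{168} - 3 \operatorname{atan}{\left(\frac{5}{2} \right)}; F(1) = \frac{19}{24} - 3 \operatorname{atan}{\left(\frac{1}{2} \right)}.
Integral = F(5) - F(1) = - 3 \operatorname{atan}{\left(\frac{5}{2} \right)} - \frac{13}{28} + 3 \operatorname{atan}{\left(\frac{1}{2} \right)}.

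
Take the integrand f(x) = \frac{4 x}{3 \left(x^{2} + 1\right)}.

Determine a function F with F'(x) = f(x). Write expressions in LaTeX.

The substitution u = 2 x^{2} + 2 works: f is exactly (dF/du)*(du/dx) for that inner function.
Check: d/dx[\frac{2 \log{\left(x^{2} + 1 \right)}}{3}] = \frac{4 x}{3 x^{2} + 3}, which equals f(x).

An antiderivative is F(x) = \frac{2 \log{\left(x^{2} + 1 \right)}}{3}.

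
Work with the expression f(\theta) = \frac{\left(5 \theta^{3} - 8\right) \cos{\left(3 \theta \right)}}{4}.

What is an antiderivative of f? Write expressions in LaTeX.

An antiderivative is F(\theta) = \frac{5 \theta^{3} \sin{\left(3 \theta \right)}}{12} + \frac{5 \theta^{2} \cos{\left(3 \theta \right)}}{12} - \frac{5 \theta \sin{\left(3 \theta \right)}}{18} - \frac{2 \sin{\left(3 \theta \right)}}{3} - \frac{5 \cos{\left(3 \theta \right)}}{54}.

Differentiate the proposed F(\theta) back; it has to land on f(\theta) exactly.
Check: d/d\theta[\frac{5 \theta^{3} \sin{\left(3 \theta \right)}}{12} + \frac{5 \theta^{2} \cos{\left(3 \theta \right)}}{12} - \frac{5 \theta \sin{\left(3 \theta \right)}}{18} - \frac{2 \sin{\left(3 \theta \right)}}{3} - \frac{5 \cos{\left(3 \theta \right)}}{54}] = \frac{5 \theta^{3} \cos{\left(3 \theta \right)}}{4} - 2 \cos{\left(3 \theta \right)}, which equals f(\theta).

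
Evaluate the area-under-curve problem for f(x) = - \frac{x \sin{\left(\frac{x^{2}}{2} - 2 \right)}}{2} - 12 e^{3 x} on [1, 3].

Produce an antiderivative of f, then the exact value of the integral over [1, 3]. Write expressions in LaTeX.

The integrand splits into summands that can be handled one at a time.
F(x) = - 4 e^{3 x} + \frac{\cos{\left(\frac{x^{2}}{2} - 2 \right)}}{2} is an antiderivative of f.
Check: d/dx[- 4 e^{3 x} + \frac{\cos{\left(\frac{x^{2}}{2} - 2 \right)}}{2}] = - \frac{x \sin{\left(\frac{x^{2}}{2} - 2 \right)}}{2} - 12 e^{3 x} = f(x).
F(3) = - 4 e^{9} + \frac{\cos{\left(\frac{5}{2} \right)}}{2}; F(1) = - 4 e^{3} + \frac{\cos{\left(\frac{3}{2} \right)}}{2}.
Integral = F(3) - F(1) = - 4 e^{9} + \frac{\cos{\left(\frac{5}{2} \right)}}{2} - \frac{\cos{\left(\frac{3}{2} \right)}}{2} + 4 e^{3}.

Antiderivative: F(x) = - 4 e^{3 x} + \frac{\cos{\left(\frac{x^{2}}{2} - 2 \right)}}{2}; value = - 4 e^{9} + \frac{\cos{\left(\frac{5}{2} \right)}}{2} - \frac{\cos{\left(\frac{3}{2} \right)}}{2} + 4 e^{3}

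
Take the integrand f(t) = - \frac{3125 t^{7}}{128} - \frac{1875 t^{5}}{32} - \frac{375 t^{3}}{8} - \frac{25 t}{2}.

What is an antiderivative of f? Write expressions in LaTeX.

The substitution u = - \frac{5 t^{2}}{4} - 1 works: f is exactly (dF/du)*(du/dt) for that inner function.
Check: d/dt[- \frac{5 \left(- 5 t^{2} - 4\right)^{4}}{1024}] = - \frac{3125 t^{7}}{128} - \frac{1875 t^{5}}{32} - \frac{375 t^{3}}{8} - \frac{25 t}{2} = f(t).

An antiderivative is F(t) = - \frac{5 \left(- 5 t^{2} - 4\right)^{4}}{1024}.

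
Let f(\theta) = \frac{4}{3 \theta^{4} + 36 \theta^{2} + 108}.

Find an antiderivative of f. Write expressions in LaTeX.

For F(\theta) to be correct the identity F'(\theta) - f(\theta) = 0 must hold.
Check: d/d\theta[\frac{6 \theta + \sqrt{6} \left(\theta^{2} + 6\right) \operatorname{atan}{\left(\frac{\sqrt{6} \theta}{6} \right)}}{54 \left(\theta^{2} + 6\right)}] = \frac{4}{3 \theta^{4} + 36 \theta^{2} + 108} = f(\theta).

An antiderivative is F(\theta) = \frac{6 \theta + \sqrt{6} \left(\theta^{2} + 6\right) \operatorname{atan}{\left(\frac{\sqrt{6} \theta}{6} \right)}}{54 \left(\theta^{2} + 6\right)}.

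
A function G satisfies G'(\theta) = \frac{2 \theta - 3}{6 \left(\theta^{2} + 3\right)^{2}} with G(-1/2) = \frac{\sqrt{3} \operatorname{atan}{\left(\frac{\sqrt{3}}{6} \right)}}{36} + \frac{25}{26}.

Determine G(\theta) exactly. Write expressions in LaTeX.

A candidate passes only if d/d\theta[G] lands on the given G'(\theta) exactly.
A general antiderivative is \frac{- \theta - 2}{12 \theta^{2} + 36} - \frac{\sqrt{3} \operatorname{atan}{\left(\frac{\sqrt{3} \theta}{3} \right)}}{36} + C.
The condition gives C = \frac{\sqrt{3} \operatorname{atan}{\left(\frac{\sqrt{3}}{6} \right)}}{36} + \frac{25}{26} - (- \frac{1}{26} + \frac{\sqrt{3} \operatorname{atan}{\left(\frac{\sqrt{3}}{6} \right)}}{36}) = 1.
So G(\theta) = \frac{- \theta - 2}{12 \theta^{2} + 36} - \frac{\sqrt{3} \operatorname{atan}{\left(\frac{\sqrt{3} \theta}{3} \right)}}{36} + 1.
Check: d/d\theta[\frac{- \theta - 2}{12 \theta^{2} + 36} - \frac{\sqrt{3} \operatorname{atan}{\left(\frac{\sqrt{3} \theta}{3} \right)}}{36} + 1] = \frac{2 \theta - 3}{6 \theta^{4} + 36 \theta^{2} + 54}, which equals G'(\theta).

G(\theta) = \frac{- \theta - 2}{12 \theta^{2} + 36} - \frac{\sqrt{3} \operatorname{atan}{\left(\frac{\sqrt{3} \theta}{3} \right)}}{36} + 1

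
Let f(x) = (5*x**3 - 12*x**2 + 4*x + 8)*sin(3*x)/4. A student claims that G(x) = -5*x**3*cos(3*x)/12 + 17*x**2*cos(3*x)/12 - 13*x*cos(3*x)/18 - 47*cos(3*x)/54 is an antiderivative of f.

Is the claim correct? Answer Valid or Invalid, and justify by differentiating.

d/dx[G] = 5*x**3*sin(3*x)/4 - 17*x**2*sin(3*x)/4 - 5*x**2*cos(3*x)/4 + 13*x*sin(3*x)/6 + 17*x*cos(3*x)/6 + 47*sin(3*x)/18 - 13*cos(3*x)/18
d/dx[G] - f(x) = -5*x**2*sin(3*x)/4 - 5*x**2*cos(3*x)/4 + 7*x*sin(3*x)/6 + 17*x*cos(3*x)/6 + 11*sin(3*x)/18 - 13*cos(3*x)/18 != 0.

Invalid: d/dx[G] - f = -5*x**2*sin(3*x)/4 - 5*x**2*cos(3*x)/4 + 7*x*sin(3*x)/6 + 17*x*cos(3*x)/6 + 11*sin(3*x)/18 - 13*cos(3*x)/18, which is not 0.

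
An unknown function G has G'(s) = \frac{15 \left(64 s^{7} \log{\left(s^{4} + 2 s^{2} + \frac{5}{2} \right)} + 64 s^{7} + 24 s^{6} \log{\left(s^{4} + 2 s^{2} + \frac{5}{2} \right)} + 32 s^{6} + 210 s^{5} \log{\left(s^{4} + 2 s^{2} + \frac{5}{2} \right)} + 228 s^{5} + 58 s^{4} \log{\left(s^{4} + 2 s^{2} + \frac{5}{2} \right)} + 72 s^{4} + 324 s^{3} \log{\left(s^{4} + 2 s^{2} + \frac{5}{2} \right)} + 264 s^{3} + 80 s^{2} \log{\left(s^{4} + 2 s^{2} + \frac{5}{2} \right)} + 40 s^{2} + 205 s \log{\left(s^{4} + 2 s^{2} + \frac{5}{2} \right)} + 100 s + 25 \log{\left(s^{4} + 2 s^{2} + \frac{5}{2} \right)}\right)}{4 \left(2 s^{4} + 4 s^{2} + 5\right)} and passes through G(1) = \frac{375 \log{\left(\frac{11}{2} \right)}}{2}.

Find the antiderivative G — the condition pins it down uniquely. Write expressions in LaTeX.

G'(s) has the shape u'v + uv' for u = \frac{15 \left(- 2 s^{2} - \frac{s}{2} - \frac{5}{2}\right)^{2}}{2} and v = \log{\left(s^{4} + 2 s^{2} + \frac{5}{2} \right)} — it is the derivative of the product u*v.
A general antiderivative is \frac{15 \left(- 2 s^{2} - \frac{s}{2} - \frac{5}{2}\right)^{2} \log{\left(s^{4} + 2 s^{2} + \frac{5}{2} \right)}}{2} + C.
The condition gives C = \frac{375 \log{\left(\frac{11}{2} \right)}}{2} - (\frac{375 \log{\left(\frac{11}{2} \right)}}{2}) = 0.
So G(s) = \frac{15 \left(- 4 s^{2} - s - 5\right)^{2} \log{\left(s^{4} + 2 s^{2} + \frac{5}{2} \right)}}{8}.
Check: d/ds[\frac{15 \left(- 4 s^{2} - s - 5\right)^{2} \log{\left(s^{4} + 2 s^{2} + \frac{5}{2} \right)}}{8}] = \frac{960 s^{7} \log{\left(s^{4} + 2 s^{2} + \frac{5}{2} \right)} + 960 s^{7} + 360 s^{6} \log{\left(s^{4} + 2 s^{2} + \frac{5}{2} \right)} + 480 s^{6} + 3150 s^{5} \log{\left(s^{4} + 2 s^{2} + \frac{5}{2} \right)} + 3420 s^{5} + 870 s^{4} \log{\left(s^{4} + 2 s^{2} + \frac{5}{2} \right)} + 1080 s^{4} + 4860 s^{3} \log{\left(s^{4} + 2 s^{2} + \frac{5}{2} \right)} + 3960 s^{3} + 1200 s^{2} \log{\left(s^{4} + 2 s^{2} + \frac{5}{2} \right)} + 600 s^{2} + 3075 s \log{\left(s^{4} + 2 s^{2} + \frac{5}{2} \right)} + 1500 s + 375 \log{\left(s^{4} + 2 s^{2} + \frac{5}{2} \right)}}{8 s^{4} + 16 s^{2} + 20}, which equals G'(s).

G(s) = \frac{15 \left(- 4 s^{2} - s - 5\right)^{2} \log{\left(s^{4} + 2 s^{2} + \frac{5}{2} \right)}}{8}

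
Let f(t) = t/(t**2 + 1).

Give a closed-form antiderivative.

The substitution u = t**2 + 1 works: f is exactly (dF/du)*(du/dt) for that inner function.
Check: d/dt[log(t**2 + 1)/2] = t/(t**2 + 1) = f(t).

An antiderivative is F(t) = log(t**2 + 1)/2.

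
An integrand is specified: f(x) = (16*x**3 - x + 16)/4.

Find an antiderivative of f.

Check any antiderivative F(x) by computing F'(x) and comparing it with f(x).
Check: d/dx[x**4 - x**2/8 + 4*x] = 4*x**3 - x/4 + 4, which equals f(x).

An antiderivative is F(x) = x**4 - x**2/8 + 4*x.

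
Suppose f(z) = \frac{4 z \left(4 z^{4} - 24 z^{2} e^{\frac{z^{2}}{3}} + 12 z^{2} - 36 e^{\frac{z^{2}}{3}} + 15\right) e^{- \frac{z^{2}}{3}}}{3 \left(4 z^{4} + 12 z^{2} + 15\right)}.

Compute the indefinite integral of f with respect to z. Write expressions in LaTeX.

F(z) = - 2 \log{\left(\frac{2 z^{4}}{3} + 2 z^{2} + \frac{5}{2} \right)} - 2 e^{- \frac{z^{2}}{3}} + C

Any candidate F(z) must reproduce f(z) exactly when differentiated.
Check: d/dz[- 2 \log{\left(\frac{2 z^{4}}{3} + 2 z^{2} + \frac{5}{2} \right)} - 2 e^{- \frac{z^{2}}{3}}] = \frac{16 z^{5} - 96 z^{3} e^{\frac{z^{2}}{3}} + 48 z^{3} - 144 z e^{\frac{z^{2}}{3}} + 60 z}{12 z^{4} e^{\frac{z^{2}}{3}} + 36 z^{2} e^{\frac{z^{2}}{3}} + 45 e^{\frac{z^{2}}{3}}}, which equals f(z).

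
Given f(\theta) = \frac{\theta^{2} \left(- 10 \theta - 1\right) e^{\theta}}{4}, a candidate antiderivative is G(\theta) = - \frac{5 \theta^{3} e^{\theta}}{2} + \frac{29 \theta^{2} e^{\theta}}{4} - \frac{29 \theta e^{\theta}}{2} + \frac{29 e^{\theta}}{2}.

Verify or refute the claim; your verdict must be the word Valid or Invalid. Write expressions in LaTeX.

d/d\theta[G] = - \frac{5 \theta^{3} e^{\theta}}{2} - \frac{\theta^{2} e^{\theta}}{4}
This equals f(\theta) exactly, so the claim holds.

Valid: G'(\theta) = f(\theta).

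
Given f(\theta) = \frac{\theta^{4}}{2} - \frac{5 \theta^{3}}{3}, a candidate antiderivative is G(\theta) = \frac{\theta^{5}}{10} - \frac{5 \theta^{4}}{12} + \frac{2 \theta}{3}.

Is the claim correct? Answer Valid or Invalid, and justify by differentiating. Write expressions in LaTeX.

d/d\theta[G] = \frac{\theta^{4}}{2} - \frac{5 \theta^{3}}{3} + \frac{2}{3}
d/d\theta[G] - f(\theta) = \frac{2}{3} != 0.

Invalid: d/d\theta[G] - f = \frac{2}{3}, which is not 0.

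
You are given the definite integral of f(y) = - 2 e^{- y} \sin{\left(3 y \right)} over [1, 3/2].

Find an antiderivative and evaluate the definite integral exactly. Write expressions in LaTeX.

Antiderivative: F(y) = \frac{\left(\sin{\left(3 y \right)} + 3 \cos{\left(3 y \right)}\right) e^{- y}}{5}; value = \frac{\sin{\left(\frac{9}{2} \right)}}{5 e^{\frac{3}{2}}} + \frac{3 \cos{\left(\frac{9}{2} \right)}}{5 e^{\frac{3}{2}}} - \frac{\sin{\left(3 \right)}}{5 e} - \frac{3 \cos{\left(3 \right)}}{5 e}

Check any antiderivative F(y) by computing F'(y) and comparing it with f(y).
F(y) = \frac{\left(\sin{\left(3 y \right)} + 3 \cos{\left(3 y \right)}\right) e^{- y}}{5} is an antiderivative of f.
Check: d/dy[\frac{\left(\sin{\left(3 y \right)} + 3 \cos{\left(3 y \right)}\right) e^{- y}}{5}] = - 2 e^{- y} \sin{\left(3 y \right)} = f(y).
F(3/2) = \frac{\sin{\left(\frac{9}{2} \right)}}{5 e^{\frac{3}{2}}} + \frac{3 \cos{\left(\frac{9}{2} \right)}}{5 e^{\frac{3}{2}}}; F(1) = \frac{3 \cos{\left(3 \right)}}{5 e} + \frac{\sin{\left(3 \right)}}{5 e}.
Integral = F(3/2) - F(1) = \frac{\sin{\left(\frac{9}{2} \right)}}{5 e^{\frac{3}{2}}} + \frac{3 \cos{\left(\frac{9}{2} \right)}}{5 e^{\frac{3}{2}}} - \frac{\sin{\left(3 \right)}}{5 e} - \frac{3 \cos{\left(3 \right)}}{5 e}.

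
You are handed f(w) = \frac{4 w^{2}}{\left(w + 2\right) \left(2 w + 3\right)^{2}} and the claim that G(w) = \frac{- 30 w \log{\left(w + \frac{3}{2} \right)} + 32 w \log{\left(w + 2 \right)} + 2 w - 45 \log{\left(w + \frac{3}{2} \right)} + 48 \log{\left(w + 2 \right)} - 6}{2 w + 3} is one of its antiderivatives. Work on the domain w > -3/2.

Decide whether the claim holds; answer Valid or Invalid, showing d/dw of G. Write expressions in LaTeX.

d/dw[G] = \frac{4 w^{2}}{4 w^{3} + 20 w^{2} + 33 w + 18}
This equals f(w) exactly, so the claim holds.

Valid. The derivative of G reproduces f.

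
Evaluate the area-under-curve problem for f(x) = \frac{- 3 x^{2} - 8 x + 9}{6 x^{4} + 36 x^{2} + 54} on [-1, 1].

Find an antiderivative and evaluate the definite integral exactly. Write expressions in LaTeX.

Antiderivative: F(x) = \frac{3 x + 4}{6 \left(x^{2} + 3\right)}; value = \frac{1}{4}

f has the shape u'v + uv' for u = \frac{1}{x^{2} + 3} and v = \frac{x}{2} + \frac{2}{3} — it is the derivative of the product u*v.
F(x) = \frac{3 x + 4}{6 \left(x^{2} + 3\right)} is an antiderivative of f.
Check: d/dx[\frac{3 x + 4}{6 \left(x^{2} + 3\right)}] = \frac{- 3 x^{2} - 8 x + 9}{6 x^{4} + 36 x^{2} + 54} = f(x).
F(1) = \frac{7}{24}; F(-1) = \frac{1}{24}.
Integral = F(1) - F(-1) = \frac{1}{4}.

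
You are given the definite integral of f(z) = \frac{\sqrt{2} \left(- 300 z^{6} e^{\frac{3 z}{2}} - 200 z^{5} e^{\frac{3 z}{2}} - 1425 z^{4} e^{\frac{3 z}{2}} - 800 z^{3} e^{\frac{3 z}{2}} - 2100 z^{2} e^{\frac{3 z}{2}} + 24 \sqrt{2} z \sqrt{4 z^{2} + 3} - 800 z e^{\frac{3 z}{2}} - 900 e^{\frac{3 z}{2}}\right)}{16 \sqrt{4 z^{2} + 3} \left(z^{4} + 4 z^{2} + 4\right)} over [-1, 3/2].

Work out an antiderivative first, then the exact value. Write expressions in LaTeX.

Antiderivative: F(z) = \frac{- 25 z^{2} \sqrt{4 z^{2} + 3} e^{\frac{3 z}{2}} - 50 \sqrt{4 z^{2} + 3} e^{\frac{3 z}{2}} - 6 \sqrt{2}}{4 \sqrt{2} z^{2} + 8 \sqrt{2}}; value = - \frac{25 \sqrt{6} e^{\frac{9}{4}}}{4} + \frac{5}{34} + \frac{25 \sqrt{14}}{8 e^{\frac{3}{2}}}

Check any antiderivative F(z) by computing F'(z) and comparing it with f(z).
F(z) = \frac{- 25 z^{2} \sqrt{4 z^{2} + 3} e^{\frac{3 z}{2}} - 50 \sqrt{4 z^{2} + 3} e^{\frac{3 z}{2}} - 6 \sqrt{2}}{4 \sqrt{2} z^{2} + 8 \sqrt{2}} is an antiderivative of f.
Check: d/dz[\frac{- 25 z^{2} \sqrt{4 z^{2} + 3} e^{\frac{3 z}{2}} - 50 \sqrt{4 z^{2} + 3} e^{\frac{3 z}{2}} - 6 \sqrt{2}}{4 \sqrt{2} z^{2} + 8 \sqrt{2}}] = \frac{- 300 \sqrt{2} z^{6} e^{\frac{3 z}{2}} - 200 \sqrt{2} z^{5} e^{\frac{3 z}{2}} - 1425 \sqrt{2} z^{4} e^{\frac{3 z}{2}} - 800 \sqrt{2} z^{3} e^{\frac{3 z}{2}} - 2100 \sqrt{2} z^{2} e^{\frac{3 z}{2}} + 48 z \sqrt{4 z^{2} + 3} - 800 \sqrt{2} z e^{\frac{3 z}{2}} - 900 \sqrt{2} e^{\frac{3 z}{2}}}{16 z^{4} \sqrt{4 z^{2} + 3} + 64 z^{2} \sqrt{4 z^{2} + 3} + 64 \sqrt{4 z^{2} + 3}}, which equals f(z).
F(3/2) = - \frac{25 \sqrt{6} e^{\frac{9}{4}}}{4} - \frac{6}{17}; F(-1) = - \frac{25 \sqrt{14}}{8 e^{\frac{3}{2}}} - \frac{1}{2}.
Integral = F(3/2) - F(-1) = - \frac{25 \sqrt{6} e^{\frac{9}{4}}}{4} + \frac{5}{34} + \frac{25 \sqrt{14}}{8 e^{\frac{3}{2}}}.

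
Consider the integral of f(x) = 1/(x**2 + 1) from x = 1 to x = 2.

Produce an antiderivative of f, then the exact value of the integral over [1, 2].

Check any antiderivative F(x) by computing F'(x) and comparing it with f(x).
F(x) = atan(x) is an antiderivative of f.
Check: d/dx[atan(x)] = 1/(x**2 + 1) = f(x).
F(2) = atan(2); F(1) = pi/4.
Integral = F(2) - F(1) = -pi/4 + atan(2).

Antiderivative: F(x) = atan(x); value = -pi/4 + atan(2)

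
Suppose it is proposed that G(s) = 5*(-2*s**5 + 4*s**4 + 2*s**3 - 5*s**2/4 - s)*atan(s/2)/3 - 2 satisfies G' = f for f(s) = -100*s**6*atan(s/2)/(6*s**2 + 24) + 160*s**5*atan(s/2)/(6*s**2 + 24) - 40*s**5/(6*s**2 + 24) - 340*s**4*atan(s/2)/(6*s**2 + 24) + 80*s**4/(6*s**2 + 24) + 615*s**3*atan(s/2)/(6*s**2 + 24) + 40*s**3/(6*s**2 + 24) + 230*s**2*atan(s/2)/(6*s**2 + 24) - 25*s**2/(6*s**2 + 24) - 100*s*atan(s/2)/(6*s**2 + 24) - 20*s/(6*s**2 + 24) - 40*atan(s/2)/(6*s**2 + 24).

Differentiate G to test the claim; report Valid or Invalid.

d/ds[G] = (-100*s**6*atan(s/2) + 160*s**5*atan(s/2) - 40*s**5 - 340*s**4*atan(s/2) + 80*s**4 + 615*s**3*atan(s/2) + 40*s**3 + 230*s**2*atan(s/2) - 25*s**2 - 100*s*atan(s/2) - 20*s - 40*atan(s/2))/(6*s**2 + 24)
This equals f(s) exactly, so the claim holds.

Valid - differentiating G returns exactly f.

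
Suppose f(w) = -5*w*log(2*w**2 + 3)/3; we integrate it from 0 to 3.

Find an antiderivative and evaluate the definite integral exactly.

Differentiate the proposed F(w) back; it has to land on f(w) exactly.
F(w) = -5*w**2*log(2*w**2 + 3)/6 + 5*w**2/6 - 5*log(2*w**2 + 3)/4 is an antiderivative of f.
Check: d/dw[-5*w**2*log(2*w**2 + 3)/6 + 5*w**2/6 - 5*log(2*w**2 + 3)/4] = -5*w*log(2*w**2 + 3)/3 = f(w).
F(3) = 15/2 - 35*log(21)/4; F(0) = -5*log(3)/4.
Integral = F(3) - F(0) = -35*log(21)/4 + 5*log(3)/4 + 15/2.

Antiderivative: F(w) = -5*w**2*log(2*w**2 + 3)/6 + 5*w**2/6 - 5*log(2*w**2 + 3)/4; value = -35*log(21)/4 + 5*log(3)/4 + 15/2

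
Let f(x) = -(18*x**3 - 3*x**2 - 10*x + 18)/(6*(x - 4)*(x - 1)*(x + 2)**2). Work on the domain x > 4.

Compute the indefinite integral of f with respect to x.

The denominator factors as 6*(x - 4)*(x - 1)*(x + 2)**2; partial fractions split f into directly integrable pieces: -53/(36*(x + 2)) + 59/(54*(x + 2)**2) + 23/(162*(x - 1)) - 541/(324*(x - 4)).
Check: d/dx[(-541*x*log(x - 4) + 46*x*log(x - 1) - 477*x*log(x + 2) - 1082*log(x - 4) + 92*log(x - 1) - 954*log(x + 2) - 354)/(324*x + 648)] = (-18*x**3 + 3*x**2 + 10*x - 18)/(6*x**4 - 6*x**3 - 72*x**2 - 24*x + 96), which equals f(x).

F(x) = (-541*x*log(x - 4) + 46*x*log(x - 1) - 477*x*log(x + 2) - 1082*log(x - 4) + 92*log(x - 1) - 954*log(x + 2) - 354)/(324*x + 648) + C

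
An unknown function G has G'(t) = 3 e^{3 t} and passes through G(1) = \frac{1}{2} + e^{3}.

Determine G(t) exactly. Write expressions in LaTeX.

G(t) = e^{3 t} + \frac{1}{2}

Any candidate G(t) must reproduce the stated G'(t) exactly.
A general antiderivative is e^{3 t} + C.
The condition gives C = \frac{1}{2} + e^{3} - (e^{3}) = \frac{1}{2}.
So G(t) = e^{3 t} + \frac{1}{2}.
Check: d/dt[e^{3 t} + \frac{1}{2}] = 3 e^{3 t} = G'(t).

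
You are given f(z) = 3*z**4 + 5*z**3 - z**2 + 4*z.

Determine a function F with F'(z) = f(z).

Integrate term by term and add the pieces.
Check: d/dz[3*z**5/5 + 5*z**4/4 - z**3/3 + 2*z**2] = 3*z**4 + 5*z**3 - z**2 + 4*z = f(z).

An antiderivative is F(z) = 3*z**5/5 + 5*z**4/4 - z**3/3 + 2*z**2.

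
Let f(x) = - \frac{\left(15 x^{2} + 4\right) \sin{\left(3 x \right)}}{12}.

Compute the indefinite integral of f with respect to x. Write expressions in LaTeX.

Since d/dx undoes antidifferentiation here, F'(x) = f(x) is required of F(x).
Check: d/dx[\frac{5 x^{2} \cos{\left(3 x \right)}}{12} - \frac{5 x \sin{\left(3 x \right)}}{18} + \frac{\cos{\left(3 x \right)}}{54}] = - \frac{5 x^{2} \sin{\left(3 x \right)}}{4} - \frac{\sin{\left(3 x \right)}}{3}, which equals f(x).

F(x) = \frac{5 x^{2} \cos{\left(3 x \right)}}{12} - \frac{5 x \sin{\left(3 x \right)}}{18} + \frac{\cos{\left(3 x \right)}}{54} + C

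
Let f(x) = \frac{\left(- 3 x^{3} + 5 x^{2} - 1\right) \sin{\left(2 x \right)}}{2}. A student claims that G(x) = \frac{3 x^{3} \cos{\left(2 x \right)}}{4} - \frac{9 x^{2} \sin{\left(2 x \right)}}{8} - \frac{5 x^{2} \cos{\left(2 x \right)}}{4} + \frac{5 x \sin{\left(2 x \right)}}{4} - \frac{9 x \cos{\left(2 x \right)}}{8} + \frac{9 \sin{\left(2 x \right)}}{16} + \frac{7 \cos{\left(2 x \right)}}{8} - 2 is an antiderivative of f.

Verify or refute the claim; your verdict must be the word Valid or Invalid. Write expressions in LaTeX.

d/dx[G] = - \frac{3 x^{3} \sin{\left(2 x \right)}}{2} + \frac{5 x^{2} \sin{\left(2 x \right)}}{2} - \frac{\sin{\left(2 x \right)}}{2}
This equals f(x) exactly, so the claim holds.

Valid: G'(x) = f(x).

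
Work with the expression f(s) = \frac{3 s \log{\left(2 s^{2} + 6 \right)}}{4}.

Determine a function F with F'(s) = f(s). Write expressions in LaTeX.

An antiderivative is F(s) = \frac{3 s^{2} \log{\left(2 s^{2} + 6 \right)}}{8} - \frac{3 s^{2}}{8} + \frac{9 \log{\left(s^{2} + 3 \right)}}{8}.

A candidate is checked by its d/ds: the result must match f(s).
Check: d/ds[\frac{3 s^{2} \log{\left(2 s^{2} + 6 \right)}}{8} - \frac{3 s^{2}}{8} + \frac{9 \log{\left(s^{2} + 3 \right)}}{8}] = \frac{3 s \log{\left(s^{2} + 3 \right)}}{4} + \frac{3 s \log{\left(2 \right)}}{4}, which equals f(s).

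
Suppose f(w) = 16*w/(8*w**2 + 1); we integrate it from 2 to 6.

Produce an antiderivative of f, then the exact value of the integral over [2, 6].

f matches the chain-rule pattern g'(h)*h' with inner function h(w) = 4*w**2 + 1/2; substituting u = h(w) collapses the integral.
F(w) = log(4*w**2 + 1/2) is an antiderivative of f.
Check: d/dw[log(4*w**2 + 1/2)] = 16*w/(8*w**2 + 1) = f(w).
F(6) = log(289/2); F(2) = log(33/2).
Integral = F(6) - F(2) = -log(33/2) + log(289/2).

Antiderivative: F(w) = log(4*w**2 + 1/2); value = -log(33/2) + log(289/2)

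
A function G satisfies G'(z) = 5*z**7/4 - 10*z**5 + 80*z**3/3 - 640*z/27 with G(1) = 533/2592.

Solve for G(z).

G'(z) matches the chain-rule pattern g'(h)*h' with inner function h(z) = 4/3 - z**2/2; substituting u = h(z) collapses the integral.
A general antiderivative is 5*(4/3 - z**2/2)**4/2 + C.
The condition gives C = 533/2592 - (3125/2592) = -1.
So G(z) = 5*z**8/32 - 5*z**6/3 + 20*z**4/3 - 320*z**2/27 + 559/81.
Check: d/dz[5*z**8/32 - 5*z**6/3 + 20*z**4/3 - 320*z**2/27 + 559/81] = 5*z**7/4 - 10*z**5 + 80*z**3/3 - 640*z/27 = G'(z).

G(z) = 5*z**8/32 - 5*z**6/3 + 20*z**4/3 - 320*z**2/27 + 559/81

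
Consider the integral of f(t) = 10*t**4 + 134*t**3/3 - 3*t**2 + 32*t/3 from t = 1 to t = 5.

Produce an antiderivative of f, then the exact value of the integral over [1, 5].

Antiderivative: F(t) = 2*t**5 + t**4/2 - t**3 + 2*(4*t**2 + 1)**2/3; value = 13220

The integrand splits into summands that can be handled one at a time.
F(t) = 2*t**5 + t**4/2 - t**3 + 2*(4*t**2 + 1)**2/3 is an antiderivative of f.
Check: d/dt[2*t**5 + t**4/2 - t**3 + 2*(4*t**2 + 1)**2/3] = 10*t**4 + 134*t**3/3 - 3*t**2 + 32*t/3 = f(t).
F(5) = 79429/6; F(1) = 109/6.
Integral = F(5) - F(1) = 13220.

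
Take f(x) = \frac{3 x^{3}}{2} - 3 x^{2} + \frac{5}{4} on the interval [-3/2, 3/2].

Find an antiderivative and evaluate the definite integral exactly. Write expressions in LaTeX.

Antiderivative: F(x) = \frac{3 x^{4}}{8} - x^{3} + \frac{5 x}{4}; value = -3

The integrand splits into summands that can be handled one at a time.
F(x) = \frac{3 x^{4}}{8} - x^{3} + \frac{5 x}{4} is an antiderivative of f.
Check: d/dx[\frac{3 x^{4}}{8} - x^{3} + \frac{5 x}{4}] = \frac{3 x^{3}}{2} - 3 x^{2} + \frac{5}{4} = f(x).
F(3/2) = \frac{51}{128}; F(-3/2) = \frac{435}{128}.
Integral = F(3/2) - F(-3/2) = -3.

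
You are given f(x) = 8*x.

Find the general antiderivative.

F(x) = 4*x**2 + C

For F(x) to be correct the identity F'(x) - f(x) = 0 must hold.
Check: d/dx[4*x**2] = 8*x = f(x).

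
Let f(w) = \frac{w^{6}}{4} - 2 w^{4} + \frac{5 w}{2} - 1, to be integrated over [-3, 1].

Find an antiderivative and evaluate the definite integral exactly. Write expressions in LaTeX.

Antiderivative: F(w) = \frac{w \left(5 w^{6} - 56 w^{4} + 175 w - 140\right)}{140}; value = - \frac{1171}{35}

The integrand splits into summands that can be handled one at a time.
F(w) = \frac{w \left(5 w^{6} - 56 w^{4} + 175 w - 140\right)}{140} is an antiderivative of f.
Check: d/dw[\frac{w \left(5 w^{6} - 56 w^{4} + 175 w - 140\right)}{140}] = \frac{w^{6}}{4} - 2 w^{4} + \frac{5 w}{2} - 1 = f(w).
F(1) = - \frac{4}{35}; F(-3) = \frac{1167}{35}.
Integral = F(1) - F(-3) = - \frac{1171}{35}.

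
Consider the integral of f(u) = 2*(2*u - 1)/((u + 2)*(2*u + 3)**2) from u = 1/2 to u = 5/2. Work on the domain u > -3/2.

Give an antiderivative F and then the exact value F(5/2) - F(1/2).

The denominator factors as (u + 2)*(2*u + 3)**2; partial fractions split f into directly integrable pieces: 20/(2*u + 3) - 16/(2*u + 3)**2 - 10/(u + 2).
F(u) = 2*(5*(2*u + 3)*log(u + 3/2) - 5*(2*u + 3)*log(u + 2) + 4)/(2*u + 3) is an antiderivative of f.
Check: d/du[2*(5*(2*u + 3)*log(u + 3/2) - 5*(2*u + 3)*log(u + 2) + 4)/(2*u + 3)] = (4*u - 2)/(4*u**3 + 20*u**2 + 33*u + 18), which equals f(u).
F(5/2) = -10*log(9/2) + 1 + 10*log(4); F(1/2) = -10*log(5/2) + 2 + 10*log(2).
Integral = F(5/2) - F(1/2) = -10*log(9/2) - 10*log(2) - 1 + 10*log(5/2) + 10*log(4).

Antiderivative: F(u) = 2*(5*(2*u + 3)*log(u + 3/2) - 5*(2*u + 3)*log(u + 2) + 4)/(2*u + 3); value = -10*log(9/2) - 10*log(2) - 1 + 10*log(5/2) + 10*log(4)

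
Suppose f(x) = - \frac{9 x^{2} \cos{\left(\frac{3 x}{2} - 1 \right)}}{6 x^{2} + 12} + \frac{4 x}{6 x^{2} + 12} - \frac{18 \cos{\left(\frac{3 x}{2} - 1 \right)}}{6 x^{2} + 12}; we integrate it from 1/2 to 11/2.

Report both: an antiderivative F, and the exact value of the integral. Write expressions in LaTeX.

Antiderivative: F(x) = \frac{\log{\left(3 x^{2} + 6 \right)}}{3} - \sin{\left(\frac{3 x}{2} - 1 \right)}; value = - \sin{\left(\frac{29}{4} \right)} - \frac{\log{\left(\frac{27}{4} \right)}}{3} - \sin{\left(\frac{1}{4} \right)} + \frac{\log{\left(\frac{387}{4} \right)}}{3}

Integrate term by term and add the pieces.
F(x) = \frac{\log{\left(3 x^{2} + 6 \right)}}{3} - \sin{\left(\frac{3 x}{2} - 1 \right)} is an antiderivative of f.
Check: d/dx[\frac{\log{\left(3 x^{2} + 6 \right)}}{3} - \sin{\left(\frac{3 x}{2} - 1 \right)}] = \frac{- 9 x^{2} \cos{\left(\frac{3 x}{2} - 1 \right)} + 4 x - 18 \cos{\left(\frac{3 x}{2} - 1 \right)}}{6 x^{2} + 12}, which equals f(x).
F(11/2) = - \sin{\left(\frac{29}{4} \right)} + \frac{\log{\left(\frac{387}{4} \right)}}{3}; F(1/2) = \sin{\left(\frac{1}{4} \right)} + \frac{\log{\left(\frac{27}{4} \right)}}{3}.
Integral = F(11/2) - F(1/2) = - \sin{\left(\frac{29}{4} \right)} - \frac{\log{\left(\frac{27}{4} \right)}}{3} - \sin{\left(\frac{1}{4} \right)} + \frac{\log{\left(\frac{387}{4} \right)}}{3}.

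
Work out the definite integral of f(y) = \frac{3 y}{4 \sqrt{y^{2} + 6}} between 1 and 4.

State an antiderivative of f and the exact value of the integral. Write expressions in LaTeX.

Antiderivative: F(y) = \frac{3 \sqrt{y^{2} + 6}}{4}; value = - \frac{3 \sqrt{7}}{4} + \frac{3 \sqrt{22}}{4}

The substitution u = y^{2} + 6 works: f is exactly (dF/du)*(du/dy) for that inner function.
F(y) = \frac{3 \sqrt{y^{2} + 6}}{4} is an antiderivative of f.
Check: d/dy[\frac{3 \sqrt{y^{2} + 6}}{4}] = \frac{3 y}{4 \sqrt{y^{2} + 6}} = f(y).
F(4) = \frac{3 \sqrt{22}}{4}; F(1) = \frac{3 \sqrt{7}}{4}.
Integral = F(4) - F(1) = - \frac{3 \sqrt{7}}{4} + \frac{3 \sqrt{22}}{4}.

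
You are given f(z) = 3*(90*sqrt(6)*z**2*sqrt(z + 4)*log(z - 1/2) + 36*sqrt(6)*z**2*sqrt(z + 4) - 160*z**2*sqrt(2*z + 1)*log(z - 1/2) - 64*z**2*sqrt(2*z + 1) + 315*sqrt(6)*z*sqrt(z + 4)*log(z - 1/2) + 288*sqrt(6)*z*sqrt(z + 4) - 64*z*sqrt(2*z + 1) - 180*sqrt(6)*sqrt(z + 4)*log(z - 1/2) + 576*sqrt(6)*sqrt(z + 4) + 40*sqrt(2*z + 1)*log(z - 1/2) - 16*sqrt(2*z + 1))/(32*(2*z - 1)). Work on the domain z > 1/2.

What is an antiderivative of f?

An antiderivative is F(z) = 3*(9*sqrt(6)*(z + 4)**(5/2) - 4*(2*z + 1)**(5/2))*log(z - 1/2)/16.

f has the shape u'v + uv' for u = 3*(3*z/2 + 6)**(5/2)/2 - 3*(2*z + 1)**(5/2)/4 and v = log(z - 1/2) — it is the derivative of the product u*v.
Check: d/dz[3*(9*sqrt(6)*(z + 4)**(5/2) - 4*(2*z + 1)**(5/2))*log(z - 1/2)/16] = (270*sqrt(6)*z**2*sqrt(z + 4)*log(z - 1/2) + 108*sqrt(6)*z**2*sqrt(z + 4) - 480*z**2*sqrt(2*z + 1)*log(z - 1/2) - 192*z**2*sqrt(2*z + 1) + 945*sqrt(6)*z*sqrt(z + 4)*log(z - 1/2) + 864*sqrt(6)*z*sqrt(z + 4) - 192*z*sqrt(2*z + 1) - 540*sqrt(6)*sqrt(z + 4)*log(z - 1/2) + 1728*sqrt(6)*sqrt(z + 4) + 120*sqrt(2*z + 1)*log(z - 1/2) - 48*sqrt(2*z + 1))/(64*z - 32), which equals f(z).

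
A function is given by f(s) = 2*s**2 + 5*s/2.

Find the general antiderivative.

Integrate term by term and add the pieces.
Check: d/ds[s**2*(8*s + 15)/12] = 2*s**2 + 5*s/2 = f(s).

F(s) = s**2*(8*s + 15)/12 + C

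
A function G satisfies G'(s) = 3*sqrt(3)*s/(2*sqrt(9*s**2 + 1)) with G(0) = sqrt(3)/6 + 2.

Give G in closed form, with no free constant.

G'(s) matches the chain-rule pattern g'(h)*h' with inner function h(s) = 3*s**2 + 1/3; substituting u = h(s) collapses the integral.
A general antiderivative is sqrt(3*s**2 + 1/3)/2 + C.
The condition gives C = sqrt(3)/6 + 2 - (sqrt(3)/6) = 2.
So G(s) = sqrt(3)*(sqrt(9*s**2 + 1) + 4*sqrt(3))/6.
Check: d/ds[sqrt(3)*(sqrt(9*s**2 + 1) + 4*sqrt(3))/6] = 3*sqrt(3)*s/(2*sqrt(9*s**2 + 1)) = G'(s).

G(s) = sqrt(3)*(sqrt(9*s**2 + 1) + 4*sqrt(3))/6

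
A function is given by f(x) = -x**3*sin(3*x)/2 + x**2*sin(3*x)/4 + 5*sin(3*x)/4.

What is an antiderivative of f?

An antiderivative is F(x) = x**3*cos(3*x)/6 - x**2*sin(3*x)/6 - x**2*cos(3*x)/12 + x*sin(3*x)/18 - x*cos(3*x)/9 + sin(3*x)/27 - 43*cos(3*x)/108.

The integrand splits into summands that can be handled one at a time.
Check: d/dx[x**3*cos(3*x)/6 - x**2*sin(3*x)/6 - x**2*cos(3*x)/12 + x*sin(3*x)/18 - x*cos(3*x)/9 + sin(3*x)/27 - 43*cos(3*x)/108] = -x**3*sin(3*x)/2 + x**2*sin(3*x)/4 + 5*sin(3*x)/4 = f(x).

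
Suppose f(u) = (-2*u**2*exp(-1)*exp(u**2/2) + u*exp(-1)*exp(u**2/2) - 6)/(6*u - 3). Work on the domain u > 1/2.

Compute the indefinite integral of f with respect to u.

F(u) = -exp(-1)*exp(u**2/2)/3 - log(u - 1/2) + C

A first test for any F(u): its u-derivative must equal f(u) identically.
Check: d/du[-exp(-1)*exp(u**2/2)/3 - log(u - 1/2)] = (-2*u**2*exp(u**2/2) + u*exp(u**2/2) - 6*exp(1))/(6*exp(1)*u - 3*exp(1)), which equals f(u).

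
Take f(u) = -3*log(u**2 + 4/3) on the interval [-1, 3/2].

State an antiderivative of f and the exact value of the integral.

A candidate is checked by its d/du: the result must match f(u).
F(u) = -3*u*log(u**2 + 4/3) + 6*u - 4*sqrt(3)*atan(sqrt(3)*u/2) is an antiderivative of f.
Check: d/du[-3*u*log(u**2 + 4/3) + 6*u - 4*sqrt(3)*atan(sqrt(3)*u/2)] = -3*log(u**2 + 4/3) = f(u).
F(3/2) = -4*sqrt(3)*atan(3*sqrt(3)/4) - 9*log(43/12)/2 + 9; F(-1) = -6 + 3*log(7/3) + 4*sqrt(3)*atan(sqrt(3)/2).
Integral = F(3/2) - F(-1) = -4*sqrt(3)*atan(3*sqrt(3)/4) - 9*log(43/12)/2 - 4*sqrt(3)*atan(sqrt(3)/2) - 3*log(7/3) + 15.

Antiderivative: F(u) = -3*u*log(u**2 + 4/3) + 6*u - 4*sqrt(3)*atan(sqrt(3)*u/2); value = -4*sqrt(3)*atan(3*sqrt(3)/4) - 9*log(43/12)/2 - 4*sqrt(3)*atan(sqrt(3)/2) - 3*log(7/3) + 15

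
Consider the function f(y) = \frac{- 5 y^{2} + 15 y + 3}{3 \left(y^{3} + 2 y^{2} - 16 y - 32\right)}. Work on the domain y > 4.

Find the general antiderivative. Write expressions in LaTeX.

The denominator factors as 3 \left(y - 4\right) \left(y + 2\right) \left(y + 4\right); partial fractions split f into directly integrable pieces: - \frac{137}{48 \left(y + 4\right)} + \frac{47}{36 \left(y + 2\right)} - \frac{17}{144 \left(y - 4\right)}.
Check: d/dy[\frac{- 17 \log{\left(y - 4 \right)} + 188 \log{\left(y + 2 \right)} - 411 \log{\left(y + 4 \right)}}{144}] = \frac{- 5 y^{2} + 15 y + 3}{3 y^{3} + 6 y^{2} - 48 y - 96}, which equals f(y).

F(y) = \frac{- 17 \log{\left(y - 4 \right)} + 188 \log{\left(y + 2 \right)} - 411 \log{\left(y + 4 \right)}}{144} + C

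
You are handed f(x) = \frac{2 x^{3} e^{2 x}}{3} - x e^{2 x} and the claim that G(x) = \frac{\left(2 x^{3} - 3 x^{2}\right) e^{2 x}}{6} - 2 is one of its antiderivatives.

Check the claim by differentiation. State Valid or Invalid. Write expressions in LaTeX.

d/dx[G] = \frac{2 x^{3} e^{2 x}}{3} - x e^{2 x}
This equals f(x) exactly, so the claim holds.

Valid - the claim checks out under differentiation.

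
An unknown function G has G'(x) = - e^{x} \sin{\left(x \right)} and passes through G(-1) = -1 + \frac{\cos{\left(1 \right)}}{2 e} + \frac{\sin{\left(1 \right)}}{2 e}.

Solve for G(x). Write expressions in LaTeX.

G(x) = \frac{- e^{x} \sin{\left(x \right)} + e^{x} \cos{\left(x \right)} - 2}{2}

Whatever form G(x) takes, its d/dx must return the stated G'(x).
A general antiderivative is - \frac{e^{x} \sin{\left(x \right)}}{2} + \frac{e^{x} \cos{\left(x \right)}}{2} + C.
The condition gives C = -1 + \frac{\cos{\left(1 \right)}}{2 e} + \frac{\sin{\left(1 \right)}}{2 e} - (\frac{\cos{\left(1 \right)}}{2 e} + \frac{\sin{\left(1 \right)}}{2 e}) = -1.
So G(x) = \frac{- e^{x} \sin{\left(x \right)} + e^{x} \cos{\left(x \right)} - 2}{2}.
Check: d/dx[\frac{- e^{x} \sin{\left(x \right)} + e^{x} \cos{\left(x \right)} - 2}{2}] = - e^{x} \sin{\left(x \right)} = G'(x).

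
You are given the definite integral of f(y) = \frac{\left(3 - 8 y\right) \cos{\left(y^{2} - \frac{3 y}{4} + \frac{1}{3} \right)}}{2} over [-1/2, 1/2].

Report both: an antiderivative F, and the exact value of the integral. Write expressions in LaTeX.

Antiderivative: F(y) = - 2 \sin{\left(y^{2} - \frac{3 y}{4} + \frac{1}{3} \right)}; value = - 2 \sin{\left(\frac{5}{24} \right)} + 2 \sin{\left(\frac{23}{24} \right)}

f matches the chain-rule pattern g'(h)*h' with inner function h(y) = y^{2} - \frac{3 y}{4} + \frac{1}{3}; substituting u = h(y) collapses the integral.
F(y) = - 2 \sin{\left(y^{2} - \frac{3 y}{4} + \frac{1}{3} \right)} is an antiderivative of f.
Check: d/dy[- 2 \sin{\left(y^{2} - \frac{3 y}{4} + \frac{1}{3} \right)}] = - 4 y \cos{\left(y^{2} - \frac{3 y}{4} + \frac{1}{3} \right)} + \frac{3 \cos{\left(y^{2} - \frac{3 y}{4} + \frac{1}{3} \right)}}{2}, which equals f(y).
F(1/2) = - 2 \sin{\left(\frac{5}{24} \right)}; F(-1/2) = - 2 \sin{\left(\frac{23}{24} \right)}.
Integral = F(1/2) - F(-1/2) = - 2 \sin{\left(\frac{5}{24} \right)} + 2 \sin{\left(\frac{23}{24} \right)}.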